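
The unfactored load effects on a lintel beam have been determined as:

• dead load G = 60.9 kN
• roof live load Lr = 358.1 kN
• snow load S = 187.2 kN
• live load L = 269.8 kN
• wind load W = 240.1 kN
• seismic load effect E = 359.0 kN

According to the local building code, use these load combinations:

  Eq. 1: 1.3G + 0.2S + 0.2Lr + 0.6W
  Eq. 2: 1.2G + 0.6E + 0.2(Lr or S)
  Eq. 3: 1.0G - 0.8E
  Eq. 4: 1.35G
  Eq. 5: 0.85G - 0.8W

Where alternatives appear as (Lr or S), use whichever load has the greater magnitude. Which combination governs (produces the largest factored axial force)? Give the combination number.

Combination 2

(Lr or S) → Lr = 358.1 kN.
Eq. 1: 1.3(60.9) + 0.2(187.2) + 0.2(358.1) + 0.6(240.1) = 79.17 + 37.44 + 71.62 + 144.06 = 332.29
Eq. 2: 1.2(60.9) + 0.6(359.0) + 0.2(358.1) = 73.08 + 215.40 + 71.62 = 360.10
Eq. 3: 1.0(60.9) - 0.8(359.0) = 60.90 - 287.20 = -226.30
Eq. 4: 1.35(60.9) = 82.22
Eq. 5: 0.85(60.9) - 0.8(240.1) = -140.32
The largest value is 360.10 kN from combination 2.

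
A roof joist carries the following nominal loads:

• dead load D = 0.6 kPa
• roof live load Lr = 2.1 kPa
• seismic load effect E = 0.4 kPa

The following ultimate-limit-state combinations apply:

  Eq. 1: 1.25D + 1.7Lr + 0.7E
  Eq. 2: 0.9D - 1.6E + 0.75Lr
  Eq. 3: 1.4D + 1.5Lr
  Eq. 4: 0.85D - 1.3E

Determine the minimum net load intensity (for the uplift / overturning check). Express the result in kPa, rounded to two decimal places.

-0.01 kPa

Eq. 1: 1.25(0.6) + 1.7(2.1) + 0.7(0.4) = 0.75 + 3.57 + 0.28 = 4.60
Eq. 2: 0.9(0.6) - 1.6(0.4) + 0.75(2.1) = 0.54 - 0.64 + 1.58 = 1.48
Eq. 3: 1.4(0.6) + 1.5(2.1) = 0.84 + 3.15 = 3.99
Eq. 4: 0.85(0.6) - 1.3(0.4) = 0.51 - 0.52 = -0.01
Combination 4 gives the minimum: -0.01 kPa.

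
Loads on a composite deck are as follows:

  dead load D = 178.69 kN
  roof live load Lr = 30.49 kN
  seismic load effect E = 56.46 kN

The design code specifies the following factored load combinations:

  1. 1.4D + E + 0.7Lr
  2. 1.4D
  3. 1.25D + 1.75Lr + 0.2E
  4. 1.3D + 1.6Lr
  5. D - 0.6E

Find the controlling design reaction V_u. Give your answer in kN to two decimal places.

1. 1.4(178.69) + 1.0(56.46) + 0.7(30.49) = 250.17 + 56.46 + 21.34 = 327.97
2. 1.4(178.69) = 250.17
3. 1.25(178.69) + 1.75(30.49) + 0.2(56.46) = 223.36 + 53.36 + 11.29 = 288.01
4. 1.3(178.69) + 1.6(30.49) = 232.30 + 48.78 = 281.08
5. 1.0(178.69) - 0.6(56.46) = 178.69 - 33.88 = 144.81
Maximum is from combination 1.

327.97 kN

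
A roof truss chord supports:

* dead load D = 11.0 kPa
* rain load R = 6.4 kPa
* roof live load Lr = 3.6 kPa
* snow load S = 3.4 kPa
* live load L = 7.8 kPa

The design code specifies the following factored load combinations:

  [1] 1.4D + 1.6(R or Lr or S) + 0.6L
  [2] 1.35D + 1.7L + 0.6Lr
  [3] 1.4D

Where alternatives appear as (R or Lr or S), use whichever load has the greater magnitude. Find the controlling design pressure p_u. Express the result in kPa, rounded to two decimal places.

(R or Lr or S) → R = 6.4 kPa.
[1] 1.4(11.0) + 1.6(6.4) + 0.6(7.8) = 15.40 + 10.24 + 4.68 = 30.32
[2] 1.35(11.0) + 1.7(7.8) + 0.6(3.6) = 14.85 + 13.26 + 2.16 = 30.27
[3] 1.4(11.0) = 15.40
The controlling combination is 1, giving 30.32 kPa.

30.32 kPa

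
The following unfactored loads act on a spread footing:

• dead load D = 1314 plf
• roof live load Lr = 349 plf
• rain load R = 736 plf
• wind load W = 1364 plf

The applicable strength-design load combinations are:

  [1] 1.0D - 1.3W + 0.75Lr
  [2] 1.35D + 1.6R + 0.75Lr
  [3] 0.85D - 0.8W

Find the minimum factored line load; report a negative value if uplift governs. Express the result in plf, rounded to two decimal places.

[1] 1.0(1314) - 1.3(1364) + 0.75(349) = 1314.00 - 1773.20 + 261.75 = -197.45
[2] 1.35(1314) + 1.6(736) + 0.75(349) = 1773.90 + 1177.60 + 261.75 = 3213.25
[3] 0.85(1314) - 0.8(1364) = 1116.90 - 1091.20 = 25.70
Combination 1 gives the minimum: -197.45 plf.

-197.45 plf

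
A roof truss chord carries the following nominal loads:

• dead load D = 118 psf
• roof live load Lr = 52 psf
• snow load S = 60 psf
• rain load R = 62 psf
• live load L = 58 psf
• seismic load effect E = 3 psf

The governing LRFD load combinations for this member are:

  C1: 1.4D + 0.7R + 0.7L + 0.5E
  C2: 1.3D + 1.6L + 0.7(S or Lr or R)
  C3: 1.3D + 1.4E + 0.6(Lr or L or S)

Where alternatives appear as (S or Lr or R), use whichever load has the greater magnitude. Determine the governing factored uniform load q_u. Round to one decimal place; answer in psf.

(S or Lr or R) → R = 62 psf; (Lr or L or S) → S = 60 psf.
C1: 1.4(118) + 0.7(62) + 0.7(58) + 0.5(3) = 165.2 + 43.4 + 40.6 + 1.5 = 250.7
C2: 1.3(118) + 1.6(58) + 0.7(62) = 153.4 + 92.8 + 43.4 = 289.6
C3: 1.3(118) + 1.4(3) + 0.6(60) = 153.4 + 4.2 + 36.0 = 193.6
Maximum is from combination 2.

289.6 psf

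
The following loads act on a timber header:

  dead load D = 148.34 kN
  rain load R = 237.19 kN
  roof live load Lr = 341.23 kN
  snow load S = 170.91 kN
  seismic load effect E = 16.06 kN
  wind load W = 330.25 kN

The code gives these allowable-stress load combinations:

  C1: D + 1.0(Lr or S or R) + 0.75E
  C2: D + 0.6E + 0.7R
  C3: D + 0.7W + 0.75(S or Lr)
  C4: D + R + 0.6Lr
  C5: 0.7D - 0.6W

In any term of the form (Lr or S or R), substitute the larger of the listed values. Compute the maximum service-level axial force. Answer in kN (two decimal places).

635.44 kN

(Lr or S or R) → Lr = 341.23 kN; (S or Lr) → Lr = 341.23 kN.
C1: 1.0(148.34) + 1.0(341.23) + 0.75(16.06) = 148.34 + 341.23 + 12.05 = 501.62
C2: 1.0(148.34) + 0.6(16.06) + 0.7(237.19) = 148.34 + 9.64 + 166.03 = 324.01
C3: 1.0(148.34) + 0.7(330.25) + 0.75(341.23) = 148.34 + 231.18 + 255.92 = 635.44
C4: 1.0(148.34) + 1.0(237.19) + 0.6(341.23) = 148.34 + 237.19 + 204.74 = 590.27
C5: 0.7(148.34) - 0.6(330.25) = 103.84 - 198.15 = -94.31
Maximum is from combination 3.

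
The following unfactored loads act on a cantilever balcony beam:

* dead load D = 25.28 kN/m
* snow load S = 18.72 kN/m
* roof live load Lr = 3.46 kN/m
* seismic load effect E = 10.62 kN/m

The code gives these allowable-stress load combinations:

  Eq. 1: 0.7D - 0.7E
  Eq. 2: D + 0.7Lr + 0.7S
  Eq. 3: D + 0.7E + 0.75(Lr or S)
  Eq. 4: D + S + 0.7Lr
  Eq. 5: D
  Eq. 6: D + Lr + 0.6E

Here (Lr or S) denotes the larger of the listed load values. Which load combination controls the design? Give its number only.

Combination 3

(Lr or S) → S = 18.72 kN/m.
Eq. 1: 0.7(25.28) - 0.7(10.62) = 10.26
Eq. 2: 1.0(25.28) + 0.7(3.46) + 0.7(18.72) = 40.81
Eq. 3: 1.0(25.28) + 0.7(10.62) + 0.75(18.72) = 25.28 + 7.43 + 14.04 = 46.75
Eq. 4: 1.0(25.28) + 1.0(18.72) + 0.7(3.46) = 25.28 + 18.72 + 2.42 = 46.42
Eq. 5: 1.0(25.28) = 25.28
Eq. 6: 1.0(25.28) + 1.0(3.46) + 0.6(10.62) = 25.28 + 3.46 + 6.37 = 35.11
The largest value is 46.75 kN/m from combination 3.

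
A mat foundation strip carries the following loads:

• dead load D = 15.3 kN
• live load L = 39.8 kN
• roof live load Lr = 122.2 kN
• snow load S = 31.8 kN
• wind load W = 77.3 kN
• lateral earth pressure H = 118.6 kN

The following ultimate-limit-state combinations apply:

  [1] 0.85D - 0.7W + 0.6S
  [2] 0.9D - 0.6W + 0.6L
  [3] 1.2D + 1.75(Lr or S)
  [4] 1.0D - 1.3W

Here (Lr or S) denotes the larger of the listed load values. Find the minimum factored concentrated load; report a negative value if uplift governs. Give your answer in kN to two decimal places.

-85.19 kN

(Lr or S) → Lr = 122.2 kN.
[1] 0.85(15.3) - 0.7(77.3) + 0.6(31.8) = -22.03
[2] 0.9(15.3) - 0.6(77.3) + 0.6(39.8) = 13.77 - 46.38 + 23.88 = -8.73
[3] 1.2(15.3) + 1.75(122.2) = 18.36 + 213.85 = 232.21
[4] 1.0(15.3) - 1.3(77.3) = 15.30 - 100.49 = -85.19
Combination 4 gives the minimum: -85.19 kN.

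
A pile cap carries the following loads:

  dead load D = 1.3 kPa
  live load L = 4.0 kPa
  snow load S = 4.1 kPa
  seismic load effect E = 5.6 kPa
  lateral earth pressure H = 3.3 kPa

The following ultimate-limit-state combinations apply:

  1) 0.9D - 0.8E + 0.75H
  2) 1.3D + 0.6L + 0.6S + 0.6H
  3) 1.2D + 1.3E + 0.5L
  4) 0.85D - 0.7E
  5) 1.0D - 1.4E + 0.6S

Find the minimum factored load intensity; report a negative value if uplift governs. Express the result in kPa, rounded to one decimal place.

-4.1 kPa

1) 0.9(1.3) - 0.8(5.6) + 0.75(3.3) = -0.8
2) 1.3(1.3) + 0.6(4.0) + 0.6(4.1) + 0.6(3.3) = 8.5
3) 1.2(1.3) + 1.3(5.6) + 0.5(4.0) = 10.8
4) 0.85(1.3) - 0.7(5.6) = -2.8
5) 1.0(1.3) - 1.4(5.6) + 0.6(4.1) = -4.1
Combination 5 gives the minimum: -4.1 kPa.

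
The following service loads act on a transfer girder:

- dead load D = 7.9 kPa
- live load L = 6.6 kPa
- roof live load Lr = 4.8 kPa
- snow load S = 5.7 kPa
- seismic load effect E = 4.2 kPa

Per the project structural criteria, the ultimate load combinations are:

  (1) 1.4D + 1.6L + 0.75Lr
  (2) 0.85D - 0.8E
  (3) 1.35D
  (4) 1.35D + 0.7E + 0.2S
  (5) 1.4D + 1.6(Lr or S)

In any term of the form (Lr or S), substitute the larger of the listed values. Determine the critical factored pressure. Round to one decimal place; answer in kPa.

25.2 kPa

(Lr or S) → S = 5.7 kPa.
(1) 1.4(7.9) + 1.6(6.6) + 0.75(4.8) = 25.2
(2) 0.85(7.9) - 0.8(4.2) = 3.4
(3) 1.35(7.9) = 10.7
(4) 1.35(7.9) + 0.7(4.2) + 0.2(5.7) = 14.7
(5) 1.4(7.9) + 1.6(5.7) = 20.2
Combination 1 governs: p_u = 25.2 kPa.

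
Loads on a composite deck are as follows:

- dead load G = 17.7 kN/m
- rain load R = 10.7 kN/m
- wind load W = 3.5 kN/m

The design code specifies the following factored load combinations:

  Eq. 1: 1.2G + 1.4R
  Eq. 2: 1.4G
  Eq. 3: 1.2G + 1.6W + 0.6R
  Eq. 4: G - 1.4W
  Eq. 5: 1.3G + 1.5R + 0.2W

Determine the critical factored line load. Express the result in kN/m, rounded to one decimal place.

39.8 kN/m

Eq. 1: 1.2(17.7) + 1.4(10.7) = 36.2
Eq. 2: 1.4(17.7) = 24.8
Eq. 3: 1.2(17.7) + 1.6(3.5) + 0.6(10.7) = 33.3
Eq. 4: 1.0(17.7) - 1.4(3.5) = 12.8
Eq. 5: 1.3(17.7) + 1.5(10.7) + 0.2(3.5) = 39.8
Combination 5 governs: w_u = 39.8 kN/m.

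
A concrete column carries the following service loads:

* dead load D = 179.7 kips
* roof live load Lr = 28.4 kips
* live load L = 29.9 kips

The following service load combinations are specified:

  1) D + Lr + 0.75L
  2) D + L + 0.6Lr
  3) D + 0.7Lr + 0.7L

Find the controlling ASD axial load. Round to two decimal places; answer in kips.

1) 1.0(179.7) + 1.0(28.4) + 0.75(29.9) = 179.70 + 28.40 + 22.43 = 230.53
2) 1.0(179.7) + 1.0(29.9) + 0.6(28.4) = 179.70 + 29.90 + 17.04 = 226.64
3) 1.0(179.7) + 0.7(28.4) + 0.7(29.9) = 179.70 + 19.88 + 20.93 = 220.51
Combination 1 governs: P = 230.53 kips.

230.53 kips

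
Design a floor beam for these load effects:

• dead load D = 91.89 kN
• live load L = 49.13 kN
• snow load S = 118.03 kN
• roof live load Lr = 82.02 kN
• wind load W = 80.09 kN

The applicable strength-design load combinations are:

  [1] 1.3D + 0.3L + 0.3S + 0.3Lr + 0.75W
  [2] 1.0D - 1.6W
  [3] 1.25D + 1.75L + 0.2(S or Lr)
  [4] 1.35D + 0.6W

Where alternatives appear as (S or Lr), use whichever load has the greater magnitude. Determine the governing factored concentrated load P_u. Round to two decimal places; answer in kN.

254.28 kN

(S or Lr) → S = 118.03 kN.
[1] 1.3(91.89) + 0.3(49.13) + 0.3(118.03) + 0.3(82.02) + 0.75(80.09) = 254.28
[2] 1.0(91.89) - 1.6(80.09) = -36.25
[3] 1.25(91.89) + 1.75(49.13) + 0.2(118.03) = 224.45
[4] 1.35(91.89) + 0.6(80.09) = 172.11
The controlling combination is 1, giving 254.28 kN.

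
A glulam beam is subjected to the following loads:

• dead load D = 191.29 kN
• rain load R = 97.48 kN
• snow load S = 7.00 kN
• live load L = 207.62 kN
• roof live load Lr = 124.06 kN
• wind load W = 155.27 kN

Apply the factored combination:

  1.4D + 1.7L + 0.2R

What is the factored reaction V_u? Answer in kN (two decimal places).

1.4(191.29) + 1.7(207.62) + 0.2(97.48) = 267.81 + 352.95 + 19.50 = 640.26
V_u = 640.26 kN.

640.26 kN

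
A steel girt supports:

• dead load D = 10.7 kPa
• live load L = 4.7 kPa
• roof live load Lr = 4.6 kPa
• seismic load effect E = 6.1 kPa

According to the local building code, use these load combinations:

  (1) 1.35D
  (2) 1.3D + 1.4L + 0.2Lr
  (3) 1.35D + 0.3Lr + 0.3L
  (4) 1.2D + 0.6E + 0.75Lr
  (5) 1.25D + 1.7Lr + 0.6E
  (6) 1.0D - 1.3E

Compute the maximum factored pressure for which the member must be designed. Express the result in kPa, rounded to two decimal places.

24.86 kPa

(1) 1.35(10.7) = 14.45
(2) 1.3(10.7) + 1.4(4.7) + 0.2(4.6) = 13.91 + 6.58 + 0.92 = 21.41
(3) 1.35(10.7) + 0.3(4.6) + 0.3(4.7) = 14.45 + 1.38 + 1.41 = 17.24
(4) 1.2(10.7) + 0.6(6.1) + 0.75(4.6) = 12.84 + 3.66 + 3.45 = 19.95
(5) 1.25(10.7) + 1.7(4.6) + 0.6(6.1) = 13.38 + 7.82 + 3.66 = 24.86
(6) 1.0(10.7) - 1.3(6.1) = 10.70 - 7.93 = 2.77
The controlling combination is 5, giving 24.86 kPa.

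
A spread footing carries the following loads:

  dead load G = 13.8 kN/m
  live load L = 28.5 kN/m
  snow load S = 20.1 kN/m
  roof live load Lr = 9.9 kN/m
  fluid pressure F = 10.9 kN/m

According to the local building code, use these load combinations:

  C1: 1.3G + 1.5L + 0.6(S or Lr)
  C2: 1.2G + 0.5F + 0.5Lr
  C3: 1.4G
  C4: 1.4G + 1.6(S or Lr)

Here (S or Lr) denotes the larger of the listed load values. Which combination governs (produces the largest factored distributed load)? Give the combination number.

Combination 1

(S or Lr) → S = 20.1 kN/m.
C1: 1.3(13.8) + 1.5(28.5) + 0.6(20.1) = 72.8
C2: 1.2(13.8) + 0.5(10.9) + 0.5(9.9) = 27.0
C3: 1.4(13.8) = 19.3
C4: 1.4(13.8) + 1.6(20.1) = 51.5
The largest value is 72.8 kN/m from combination 1.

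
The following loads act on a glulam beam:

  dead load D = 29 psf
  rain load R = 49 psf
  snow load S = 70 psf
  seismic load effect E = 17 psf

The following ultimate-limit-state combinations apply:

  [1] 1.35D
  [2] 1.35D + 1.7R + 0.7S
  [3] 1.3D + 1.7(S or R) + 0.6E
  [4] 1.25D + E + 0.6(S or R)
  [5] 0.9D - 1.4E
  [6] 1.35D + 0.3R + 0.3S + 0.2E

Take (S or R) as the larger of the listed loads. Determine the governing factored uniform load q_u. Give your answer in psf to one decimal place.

171.5 psf

(S or R) → S = 70 psf.
[1] 1.35(29) = 39.2
[2] 1.35(29) + 1.7(49) + 0.7(70) = 39.2 + 83.3 + 49.0 = 171.5
[3] 1.3(29) + 1.7(70) + 0.6(17) = 37.7 + 119.0 + 10.2 = 166.9
[4] 1.25(29) + 1.0(17) + 0.6(70) = 36.3 + 17.0 + 42.0 = 95.3
[5] 0.9(29) - 1.4(17) = 26.1 - 23.8 = 2.3
[6] 1.35(29) + 0.3(49) + 0.3(70) + 0.2(17) = 39.2 + 14.7 + 21.0 + 3.4 = 78.3
The controlling combination is 2, giving 171.5 psf.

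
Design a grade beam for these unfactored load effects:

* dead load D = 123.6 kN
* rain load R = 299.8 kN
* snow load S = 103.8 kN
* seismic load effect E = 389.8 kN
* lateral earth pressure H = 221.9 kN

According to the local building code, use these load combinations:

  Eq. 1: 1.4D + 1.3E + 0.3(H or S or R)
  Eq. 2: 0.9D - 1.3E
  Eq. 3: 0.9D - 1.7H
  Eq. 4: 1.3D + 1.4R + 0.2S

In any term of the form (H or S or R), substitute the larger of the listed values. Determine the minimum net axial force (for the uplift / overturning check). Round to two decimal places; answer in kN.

-395.50 kN

(H or S or R) → R = 299.8 kN.
Eq. 1: 1.4(123.6) + 1.3(389.8) + 0.3(299.8) = 173.04 + 506.74 + 89.94 = 769.72
Eq. 2: 0.9(123.6) - 1.3(389.8) = 111.24 - 506.74 = -395.50
Eq. 3: 0.9(123.6) - 1.7(221.9) = 111.24 - 377.23 = -265.99
Eq. 4: 1.3(123.6) + 1.4(299.8) + 0.2(103.8) = 160.68 + 419.72 + 20.76 = 601.16
Combination 2 gives the minimum: -395.50 kN.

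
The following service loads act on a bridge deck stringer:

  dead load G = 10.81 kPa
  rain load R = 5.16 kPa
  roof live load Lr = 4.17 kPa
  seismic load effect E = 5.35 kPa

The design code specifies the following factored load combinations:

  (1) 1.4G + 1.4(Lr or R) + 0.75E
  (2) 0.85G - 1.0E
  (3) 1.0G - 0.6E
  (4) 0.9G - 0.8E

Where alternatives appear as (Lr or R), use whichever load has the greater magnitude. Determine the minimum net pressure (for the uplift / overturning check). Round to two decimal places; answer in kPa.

(Lr or R) → R = 5.16 kPa.
(1) 1.4(10.81) + 1.4(5.16) + 0.75(5.35) = 26.37
(2) 0.85(10.81) - 1.0(5.35) = 9.19 - 5.35 = 3.84
(3) 1.0(10.81) - 0.6(5.35) = 10.81 - 3.21 = 7.60
(4) 0.9(10.81) - 0.8(5.35) = 9.73 - 4.28 = 5.45
Combination 2 gives the minimum: 3.84 kPa.

3.84 kPa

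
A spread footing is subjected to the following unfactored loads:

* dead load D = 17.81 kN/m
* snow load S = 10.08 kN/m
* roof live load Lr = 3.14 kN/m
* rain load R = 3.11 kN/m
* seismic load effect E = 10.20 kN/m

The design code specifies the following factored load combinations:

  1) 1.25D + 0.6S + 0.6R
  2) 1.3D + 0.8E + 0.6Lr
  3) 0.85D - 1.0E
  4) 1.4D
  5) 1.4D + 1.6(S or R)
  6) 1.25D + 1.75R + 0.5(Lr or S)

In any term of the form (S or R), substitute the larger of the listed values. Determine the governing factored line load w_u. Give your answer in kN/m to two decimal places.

41.06 kN/m

(S or R) → S = 10.08 kN/m; (Lr or S) → S = 10.08 kN/m.
1) 1.25(17.81) + 0.6(10.08) + 0.6(3.11) = 22.26 + 6.05 + 1.87 = 30.18
2) 1.3(17.81) + 0.8(10.20) + 0.6(3.14) = 33.20
3) 0.85(17.81) - 1.0(10.20) = 15.14 - 10.20 = 4.94
4) 1.4(17.81) = 24.93
5) 1.4(17.81) + 1.6(10.08) = 24.93 + 16.13 = 41.06
6) 1.25(17.81) + 1.75(3.11) + 0.5(10.08) = 32.75
The controlling combination is 5, giving 41.06 kN/m.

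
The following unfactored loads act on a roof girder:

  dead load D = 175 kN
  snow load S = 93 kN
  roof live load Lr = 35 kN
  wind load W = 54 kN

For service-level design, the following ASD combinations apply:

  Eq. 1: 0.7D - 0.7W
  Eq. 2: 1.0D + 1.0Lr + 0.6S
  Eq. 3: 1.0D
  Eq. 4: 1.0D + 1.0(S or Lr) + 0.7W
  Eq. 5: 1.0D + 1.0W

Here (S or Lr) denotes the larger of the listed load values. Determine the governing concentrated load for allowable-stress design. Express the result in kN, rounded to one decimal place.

305.8 kN

(S or Lr) → S = 93 kN.
Eq. 1: 0.7(175) - 0.7(54) = 122.5 - 37.8 = 84.7
Eq. 2: 1.0(175) + 1.0(35) + 0.6(93) = 175.0 + 35.0 + 55.8 = 265.8
Eq. 3: 1.0(175) = 175.0
Eq. 4: 1.0(175) + 1.0(93) + 0.7(54) = 175.0 + 93.0 + 37.8 = 305.8
Eq. 5: 1.0(175) + 1.0(54) = 175.0 + 54.0 = 229.0
Maximum is from combination 4.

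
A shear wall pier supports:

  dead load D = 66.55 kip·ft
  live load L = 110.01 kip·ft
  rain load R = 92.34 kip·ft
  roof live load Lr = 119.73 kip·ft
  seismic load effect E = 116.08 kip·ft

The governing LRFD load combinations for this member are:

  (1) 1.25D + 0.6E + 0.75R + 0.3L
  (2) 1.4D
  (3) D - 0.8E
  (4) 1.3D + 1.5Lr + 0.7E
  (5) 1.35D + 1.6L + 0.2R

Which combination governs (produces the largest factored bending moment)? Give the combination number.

Combination 4

(1) 1.25(66.55) + 0.6(116.08) + 0.75(92.34) + 0.3(110.01) = 255.09
(2) 1.4(66.55) = 93.17
(3) 1.0(66.55) - 0.8(116.08) = 66.55 - 92.86 = -26.31
(4) 1.3(66.55) + 1.5(119.73) + 0.7(116.08) = 347.37
(5) 1.35(66.55) + 1.6(110.01) + 0.2(92.34) = 89.84 + 176.02 + 18.47 = 284.33
The largest value is 347.37 kip·ft from combination 4.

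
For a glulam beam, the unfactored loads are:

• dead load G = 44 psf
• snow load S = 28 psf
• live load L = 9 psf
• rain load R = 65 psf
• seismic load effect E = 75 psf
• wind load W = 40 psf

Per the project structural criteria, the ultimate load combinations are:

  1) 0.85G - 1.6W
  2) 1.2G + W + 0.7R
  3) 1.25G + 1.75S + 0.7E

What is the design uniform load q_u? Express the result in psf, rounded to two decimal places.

156.50 psf

1) 0.85(44) - 1.6(40) = 37.40 - 64.00 = -26.60
2) 1.2(44) + 1.0(40) + 0.7(65) = 52.80 + 40.00 + 45.50 = 138.30
3) 1.25(44) + 1.75(28) + 0.7(75) = 55.00 + 49.00 + 52.50 = 156.50
Combination 3 governs: q_u = 156.50 psf.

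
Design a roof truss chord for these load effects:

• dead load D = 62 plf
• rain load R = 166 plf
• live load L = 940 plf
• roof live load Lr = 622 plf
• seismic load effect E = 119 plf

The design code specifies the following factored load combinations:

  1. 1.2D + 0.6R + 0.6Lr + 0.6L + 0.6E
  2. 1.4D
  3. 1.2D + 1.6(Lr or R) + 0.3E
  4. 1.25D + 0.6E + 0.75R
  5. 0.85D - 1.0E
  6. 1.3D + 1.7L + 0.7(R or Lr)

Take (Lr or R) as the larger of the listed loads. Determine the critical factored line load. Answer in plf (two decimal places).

2114.00 plf

(Lr or R) → Lr = 622 plf; (R or Lr) → Lr = 622 plf.
1. 1.2(62) + 0.6(166) + 0.6(622) + 0.6(940) + 0.6(119) = 74.40 + 99.60 + 373.20 + 564.00 + 71.40 = 1182.60
2. 1.4(62) = 86.80
3. 1.2(62) + 1.6(622) + 0.3(119) = 74.40 + 995.20 + 35.70 = 1105.30
4. 1.25(62) + 0.6(119) + 0.75(166) = 77.50 + 71.40 + 124.50 = 273.40
5. 0.85(62) - 1.0(119) = 52.70 - 119.00 = -66.30
6. 1.3(62) + 1.7(940) + 0.7(622) = 80.60 + 1598.00 + 435.40 = 2114.00
Maximum is from combination 6.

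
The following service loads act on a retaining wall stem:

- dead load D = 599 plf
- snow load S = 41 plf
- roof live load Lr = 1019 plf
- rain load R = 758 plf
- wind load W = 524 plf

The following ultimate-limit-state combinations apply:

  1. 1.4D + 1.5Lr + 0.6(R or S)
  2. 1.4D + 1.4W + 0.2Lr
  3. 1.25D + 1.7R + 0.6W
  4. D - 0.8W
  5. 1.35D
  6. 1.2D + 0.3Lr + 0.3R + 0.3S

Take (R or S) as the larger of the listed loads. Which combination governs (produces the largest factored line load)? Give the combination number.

(R or S) → R = 758 plf.
1. 1.4(599) + 1.5(1019) + 0.6(758) = 838.6 + 1528.5 + 454.8 = 2821.9
2. 1.4(599) + 1.4(524) + 0.2(1019) = 838.6 + 733.6 + 203.8 = 1776.0
3. 1.25(599) + 1.7(758) + 0.6(524) = 748.8 + 1288.6 + 314.4 = 2351.8
4. 1.0(599) - 0.8(524) = 599.0 - 419.2 = 179.8
5. 1.35(599) = 808.7
6. 1.2(599) + 0.3(1019) + 0.3(758) + 0.3(41) = 718.8 + 305.7 + 227.4 + 12.3 = 1264.2
The largest value is 2821.9 plf from combination 1.

Combination 1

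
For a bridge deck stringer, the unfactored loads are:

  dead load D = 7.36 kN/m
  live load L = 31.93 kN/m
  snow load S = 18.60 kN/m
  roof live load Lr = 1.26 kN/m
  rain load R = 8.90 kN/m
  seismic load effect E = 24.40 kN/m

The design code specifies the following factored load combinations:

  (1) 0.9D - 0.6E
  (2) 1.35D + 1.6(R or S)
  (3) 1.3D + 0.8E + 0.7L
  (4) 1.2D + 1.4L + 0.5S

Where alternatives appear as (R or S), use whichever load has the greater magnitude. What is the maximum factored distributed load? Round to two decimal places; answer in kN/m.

62.83 kN/m

(R or S) → S = 18.60 kN/m.
(1) 0.9(7.36) - 0.6(24.40) = 6.62 - 14.64 = -8.02
(2) 1.35(7.36) + 1.6(18.60) = 9.94 + 29.76 = 39.70
(3) 1.3(7.36) + 0.8(24.40) + 0.7(31.93) = 9.57 + 19.52 + 22.35 = 51.44
(4) 1.2(7.36) + 1.4(31.93) + 0.5(18.60) = 8.83 + 44.70 + 9.30 = 62.83
Combination 4 governs: w_u = 62.83 kN/m.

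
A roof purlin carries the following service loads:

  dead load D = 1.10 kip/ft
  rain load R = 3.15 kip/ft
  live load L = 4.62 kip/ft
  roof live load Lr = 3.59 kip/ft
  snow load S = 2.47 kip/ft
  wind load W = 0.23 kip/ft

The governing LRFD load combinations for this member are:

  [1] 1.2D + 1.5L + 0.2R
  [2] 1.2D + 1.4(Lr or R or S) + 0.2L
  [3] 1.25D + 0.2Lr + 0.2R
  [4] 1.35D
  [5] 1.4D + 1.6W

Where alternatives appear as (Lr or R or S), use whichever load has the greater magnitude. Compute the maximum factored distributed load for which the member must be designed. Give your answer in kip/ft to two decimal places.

(Lr or R or S) → Lr = 3.59 kip/ft.
[1] 1.2(1.10) + 1.5(4.62) + 0.2(3.15) = 8.88
[2] 1.2(1.10) + 1.4(3.59) + 0.2(4.62) = 7.27
[3] 1.25(1.10) + 0.2(3.59) + 0.2(3.15) = 2.72
[4] 1.35(1.10) = 1.49
[5] 1.4(1.10) + 1.6(0.23) = 1.91
Combination 1 governs: w_u = 8.88 kip/ft.

8.88 kip/ft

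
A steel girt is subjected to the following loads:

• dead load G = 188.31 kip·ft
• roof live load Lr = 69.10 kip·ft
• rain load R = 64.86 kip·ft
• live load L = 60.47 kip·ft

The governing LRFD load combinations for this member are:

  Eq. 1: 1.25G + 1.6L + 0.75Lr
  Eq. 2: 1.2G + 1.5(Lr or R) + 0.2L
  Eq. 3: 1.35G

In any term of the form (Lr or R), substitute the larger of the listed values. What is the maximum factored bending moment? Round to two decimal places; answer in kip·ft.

(Lr or R) → Lr = 69.10 kip·ft.
Eq. 1: 1.25(188.31) + 1.6(60.47) + 0.75(69.10) = 383.96
Eq. 2: 1.2(188.31) + 1.5(69.10) + 0.2(60.47) = 341.72
Eq. 3: 1.35(188.31) = 254.22
Maximum is from combination 1.

383.96 kip·ft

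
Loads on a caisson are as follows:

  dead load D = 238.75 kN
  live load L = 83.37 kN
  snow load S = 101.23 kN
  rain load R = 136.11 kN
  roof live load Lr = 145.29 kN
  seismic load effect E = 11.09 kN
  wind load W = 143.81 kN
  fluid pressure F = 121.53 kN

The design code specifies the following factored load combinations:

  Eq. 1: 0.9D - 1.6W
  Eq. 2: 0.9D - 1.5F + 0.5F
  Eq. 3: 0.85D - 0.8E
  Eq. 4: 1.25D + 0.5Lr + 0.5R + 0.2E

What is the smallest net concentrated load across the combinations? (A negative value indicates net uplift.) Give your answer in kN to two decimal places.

-15.22 kN

Eq. 1: 0.9(238.75) - 1.6(143.81) = 214.88 - 230.10 = -15.22
Eq. 2: 0.9(238.75) - 1.5(121.53) + 0.5(121.53) = 214.88 - 182.30 + 60.77 = 93.35
Eq. 3: 0.85(238.75) - 0.8(11.09) = 202.94 - 8.87 = 194.07
Eq. 4: 1.25(238.75) + 0.5(145.29) + 0.5(136.11) + 0.2(11.09) = 441.36
Combination 1 gives the minimum: -15.22 kN.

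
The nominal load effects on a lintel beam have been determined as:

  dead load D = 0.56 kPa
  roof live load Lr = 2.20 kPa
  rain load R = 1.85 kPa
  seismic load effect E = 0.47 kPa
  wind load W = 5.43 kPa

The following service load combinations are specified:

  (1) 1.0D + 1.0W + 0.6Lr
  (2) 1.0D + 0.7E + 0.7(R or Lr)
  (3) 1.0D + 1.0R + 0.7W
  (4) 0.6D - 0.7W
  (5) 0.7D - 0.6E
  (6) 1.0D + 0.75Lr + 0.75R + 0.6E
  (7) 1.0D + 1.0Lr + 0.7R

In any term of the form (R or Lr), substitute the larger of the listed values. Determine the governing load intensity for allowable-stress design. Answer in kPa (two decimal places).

(R or Lr) → Lr = 2.20 kPa.
(1) 1.0(0.56) + 1.0(5.43) + 0.6(2.20) = 0.56 + 5.43 + 1.32 = 7.31
(2) 1.0(0.56) + 0.7(0.47) + 0.7(2.20) = 0.56 + 0.33 + 1.54 = 2.43
(3) 1.0(0.56) + 1.0(1.85) + 0.7(5.43) = 0.56 + 1.85 + 3.80 = 6.21
(4) 0.6(0.56) - 0.7(5.43) = -3.47
(5) 0.7(0.56) - 0.6(0.47) = 0.39 - 0.28 = 0.11
(6) 1.0(0.56) + 0.75(2.20) + 0.75(1.85) + 0.6(0.47) = 0.56 + 1.65 + 1.39 + 0.28 = 3.88
(7) 1.0(0.56) + 1.0(2.20) + 0.7(1.85) = 0.56 + 2.20 + 1.30 = 4.06
Maximum is from combination 1.

7.31 kPa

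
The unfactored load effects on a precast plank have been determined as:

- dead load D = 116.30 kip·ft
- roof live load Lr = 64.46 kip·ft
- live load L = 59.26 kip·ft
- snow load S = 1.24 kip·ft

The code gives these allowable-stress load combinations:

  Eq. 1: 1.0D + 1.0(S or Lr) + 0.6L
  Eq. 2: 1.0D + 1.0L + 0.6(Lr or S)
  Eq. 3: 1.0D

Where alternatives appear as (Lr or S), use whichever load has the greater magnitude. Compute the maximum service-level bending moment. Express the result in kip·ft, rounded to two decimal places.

216.32 kip·ft

(S or Lr) → Lr = 64.46 kip·ft; (Lr or S) → Lr = 64.46 kip·ft.
Eq. 1: 1.0(116.30) + 1.0(64.46) + 0.6(59.26) = 116.30 + 64.46 + 35.56 = 216.32
Eq. 2: 1.0(116.30) + 1.0(59.26) + 0.6(64.46) = 116.30 + 59.26 + 38.68 = 214.24
Eq. 3: 1.0(116.30) = 116.30
The controlling combination is 1, giving 216.32 kip·ft.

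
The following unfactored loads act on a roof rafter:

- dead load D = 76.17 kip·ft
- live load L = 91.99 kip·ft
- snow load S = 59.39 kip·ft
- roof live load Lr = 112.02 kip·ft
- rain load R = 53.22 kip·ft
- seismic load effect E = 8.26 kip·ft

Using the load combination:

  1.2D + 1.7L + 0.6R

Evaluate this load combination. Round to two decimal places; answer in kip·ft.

279.72 kip·ft

1.2(76.17) + 1.7(91.99) + 0.6(53.22) = 279.72
M_u = 279.72 kip·ft.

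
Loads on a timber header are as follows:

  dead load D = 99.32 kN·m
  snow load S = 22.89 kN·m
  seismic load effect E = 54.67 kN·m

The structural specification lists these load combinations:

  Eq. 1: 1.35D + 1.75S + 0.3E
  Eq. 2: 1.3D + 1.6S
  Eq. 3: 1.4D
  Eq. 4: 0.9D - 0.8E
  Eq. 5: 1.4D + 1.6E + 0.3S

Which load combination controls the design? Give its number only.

Eq. 1: 1.35(99.32) + 1.75(22.89) + 0.3(54.67) = 190.54
Eq. 2: 1.3(99.32) + 1.6(22.89) = 165.74
Eq. 3: 1.4(99.32) = 139.05
Eq. 4: 0.9(99.32) - 0.8(54.67) = 45.65
Eq. 5: 1.4(99.32) + 1.6(54.67) + 0.3(22.89) = 233.39
The largest value is 233.39 kN·m from combination 5.

Combination 5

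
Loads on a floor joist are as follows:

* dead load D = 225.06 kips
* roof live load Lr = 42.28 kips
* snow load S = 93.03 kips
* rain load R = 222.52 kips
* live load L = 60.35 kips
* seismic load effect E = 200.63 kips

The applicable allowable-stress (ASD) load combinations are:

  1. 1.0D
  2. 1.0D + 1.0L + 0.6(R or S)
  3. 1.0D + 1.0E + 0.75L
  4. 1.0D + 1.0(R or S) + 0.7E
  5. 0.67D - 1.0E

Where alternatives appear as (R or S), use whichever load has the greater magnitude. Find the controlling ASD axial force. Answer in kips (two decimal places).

(R or S) → R = 222.52 kips.
1. 1.0(225.06) = 225.06
2. 1.0(225.06) + 1.0(60.35) + 0.6(222.52) = 225.06 + 60.35 + 133.51 = 418.92
3. 1.0(225.06) + 1.0(200.63) + 0.75(60.35) = 225.06 + 200.63 + 45.26 = 470.95
4. 1.0(225.06) + 1.0(222.52) + 0.7(200.63) = 225.06 + 222.52 + 140.44 = 588.02
5. 0.67(225.06) - 1.0(200.63) = 150.79 - 200.63 = -49.84
Combination 4 governs: P = 588.02 kips.

588.02 kips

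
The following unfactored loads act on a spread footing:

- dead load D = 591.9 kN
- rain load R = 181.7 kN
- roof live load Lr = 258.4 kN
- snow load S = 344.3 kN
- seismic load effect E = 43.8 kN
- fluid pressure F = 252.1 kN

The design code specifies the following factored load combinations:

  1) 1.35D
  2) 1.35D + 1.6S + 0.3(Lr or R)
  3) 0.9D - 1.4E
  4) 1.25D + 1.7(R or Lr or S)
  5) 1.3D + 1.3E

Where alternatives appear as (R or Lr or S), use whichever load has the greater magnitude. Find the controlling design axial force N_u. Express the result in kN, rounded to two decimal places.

(Lr or R) → Lr = 258.4 kN; (R or Lr or S) → S = 344.3 kN.
1) 1.35(591.9) = 799.07
2) 1.35(591.9) + 1.6(344.3) + 0.3(258.4) = 799.07 + 550.88 + 77.52 = 1427.47
3) 0.9(591.9) - 1.4(43.8) = 532.71 - 61.32 = 471.39
4) 1.25(591.9) + 1.7(344.3) = 739.88 + 585.31 = 1325.19
5) 1.3(591.9) + 1.3(43.8) = 769.47 + 56.94 = 826.41
Maximum is from combination 2.

1427.47 kN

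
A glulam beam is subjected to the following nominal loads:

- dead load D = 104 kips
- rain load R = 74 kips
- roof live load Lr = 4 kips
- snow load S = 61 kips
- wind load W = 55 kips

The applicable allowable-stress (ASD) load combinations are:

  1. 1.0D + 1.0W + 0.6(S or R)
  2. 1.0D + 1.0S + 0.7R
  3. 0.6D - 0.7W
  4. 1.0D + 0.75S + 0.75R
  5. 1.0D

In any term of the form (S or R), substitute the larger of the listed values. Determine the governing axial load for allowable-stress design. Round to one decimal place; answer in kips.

216.8 kips

(S or R) → R = 74 kips.
1. 1.0(104) + 1.0(55) + 0.6(74) = 203.4
2. 1.0(104) + 1.0(61) + 0.7(74) = 216.8
3. 0.6(104) - 0.7(55) = 23.9
4. 1.0(104) + 0.75(61) + 0.75(74) = 205.3
5. 1.0(104) = 104.0
The controlling combination is 2, giving 216.8 kips.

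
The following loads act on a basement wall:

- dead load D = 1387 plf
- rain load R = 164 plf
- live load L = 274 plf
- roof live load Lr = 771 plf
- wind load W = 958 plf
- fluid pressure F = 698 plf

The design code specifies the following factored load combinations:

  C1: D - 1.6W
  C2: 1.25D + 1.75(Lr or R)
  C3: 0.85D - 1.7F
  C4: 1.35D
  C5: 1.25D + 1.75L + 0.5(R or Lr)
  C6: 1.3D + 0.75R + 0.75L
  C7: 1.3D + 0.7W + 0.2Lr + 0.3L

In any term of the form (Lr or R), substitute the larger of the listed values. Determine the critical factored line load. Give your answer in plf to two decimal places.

3083.00 plf

(Lr or R) → Lr = 771 plf; (R or Lr) → Lr = 771 plf.
C1: 1.0(1387) - 1.6(958) = 1387.00 - 1532.80 = -145.80
C2: 1.25(1387) + 1.75(771) = 1733.75 + 1349.25 = 3083.00
C3: 0.85(1387) - 1.7(698) = 1178.95 - 1186.60 = -7.65
C4: 1.35(1387) = 1872.45
C5: 1.25(1387) + 1.75(274) + 0.5(771) = 1733.75 + 479.50 + 385.50 = 2598.75
C6: 1.3(1387) + 0.75(164) + 0.75(274) = 1803.10 + 123.00 + 205.50 = 2131.60
C7: 1.3(1387) + 0.7(958) + 0.2(771) + 0.3(274) = 1803.10 + 670.60 + 154.20 + 82.20 = 2710.10
The controlling combination is 2, giving 3083.00 plf.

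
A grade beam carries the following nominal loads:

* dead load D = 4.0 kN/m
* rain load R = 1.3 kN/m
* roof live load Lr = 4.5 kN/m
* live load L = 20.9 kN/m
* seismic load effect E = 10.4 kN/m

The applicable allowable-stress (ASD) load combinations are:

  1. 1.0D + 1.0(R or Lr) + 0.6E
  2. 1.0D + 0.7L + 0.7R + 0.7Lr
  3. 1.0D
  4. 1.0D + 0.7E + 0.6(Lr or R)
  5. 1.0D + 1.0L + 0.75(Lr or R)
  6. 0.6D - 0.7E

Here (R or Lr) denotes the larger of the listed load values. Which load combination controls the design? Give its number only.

(R or Lr) → Lr = 4.5 kN/m; (Lr or R) → Lr = 4.5 kN/m.
1. 1.0(4.0) + 1.0(4.5) + 0.6(10.4) = 4.0 + 4.5 + 6.2 = 14.7
2. 1.0(4.0) + 0.7(20.9) + 0.7(1.3) + 0.7(4.5) = 4.0 + 14.6 + 0.9 + 3.2 = 22.7
3. 1.0(4.0) = 4.0
4. 1.0(4.0) + 0.7(10.4) + 0.6(4.5) = 4.0 + 7.3 + 2.7 = 14.0
5. 1.0(4.0) + 1.0(20.9) + 0.75(4.5) = 4.0 + 20.9 + 3.4 = 28.3
6. 0.6(4.0) - 0.7(10.4) = 2.4 - 7.3 = -4.9
The largest value is 28.3 kN/m from combination 5.

Combination 5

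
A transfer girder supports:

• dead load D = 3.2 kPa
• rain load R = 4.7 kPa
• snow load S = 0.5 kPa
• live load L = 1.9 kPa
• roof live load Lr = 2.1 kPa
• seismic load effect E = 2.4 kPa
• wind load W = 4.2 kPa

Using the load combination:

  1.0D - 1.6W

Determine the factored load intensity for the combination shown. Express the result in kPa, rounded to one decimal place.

-3.5 kPa

1.0(3.2) - 1.6(4.2) = 3.2 - 6.7 = -3.5
q_u = -3.5 kPa.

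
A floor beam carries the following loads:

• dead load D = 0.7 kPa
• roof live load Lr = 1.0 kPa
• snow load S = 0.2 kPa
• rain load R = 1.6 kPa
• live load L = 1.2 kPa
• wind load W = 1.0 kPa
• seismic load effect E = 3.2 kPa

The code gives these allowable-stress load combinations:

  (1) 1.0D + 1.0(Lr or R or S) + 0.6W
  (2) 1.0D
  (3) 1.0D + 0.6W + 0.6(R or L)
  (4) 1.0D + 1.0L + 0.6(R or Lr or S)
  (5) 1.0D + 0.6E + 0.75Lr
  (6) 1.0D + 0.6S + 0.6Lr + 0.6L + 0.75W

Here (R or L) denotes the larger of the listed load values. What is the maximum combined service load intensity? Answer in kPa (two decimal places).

(Lr or R or S) → R = 1.6 kPa; (R or L) → R = 1.6 kPa; (R or Lr or S) → R = 1.6 kPa.
(1) 1.0(0.7) + 1.0(1.6) + 0.6(1.0) = 0.70 + 1.60 + 0.60 = 2.90
(2) 1.0(0.7) = 0.70
(3) 1.0(0.7) + 0.6(1.0) + 0.6(1.6) = 0.70 + 0.60 + 0.96 = 2.26
(4) 1.0(0.7) + 1.0(1.2) + 0.6(1.6) = 0.70 + 1.20 + 0.96 = 2.86
(5) 1.0(0.7) + 0.6(3.2) + 0.75(1.0) = 0.70 + 1.92 + 0.75 = 3.37
(6) 1.0(0.7) + 0.6(0.2) + 0.6(1.0) + 0.6(1.2) + 0.75(1.0) = 0.70 + 0.12 + 0.60 + 0.72 + 0.75 = 2.89
Combination 5 governs: q = 3.37 kPa.

3.37 kPa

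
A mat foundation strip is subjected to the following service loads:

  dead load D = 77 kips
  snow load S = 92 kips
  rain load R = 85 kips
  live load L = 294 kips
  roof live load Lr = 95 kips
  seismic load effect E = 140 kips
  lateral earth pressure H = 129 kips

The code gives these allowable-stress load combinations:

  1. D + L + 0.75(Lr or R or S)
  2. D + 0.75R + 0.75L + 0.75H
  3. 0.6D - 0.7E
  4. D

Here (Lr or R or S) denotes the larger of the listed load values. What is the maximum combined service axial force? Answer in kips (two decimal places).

458.00 kips

(Lr or R or S) → Lr = 95 kips.
1. 1.0(77) + 1.0(294) + 0.75(95) = 442.25
2. 1.0(77) + 0.75(85) + 0.75(294) + 0.75(129) = 458.00
3. 0.6(77) - 0.7(140) = -51.80
4. 1.0(77) = 77.00
Combination 2 governs: P = 458.00 kips.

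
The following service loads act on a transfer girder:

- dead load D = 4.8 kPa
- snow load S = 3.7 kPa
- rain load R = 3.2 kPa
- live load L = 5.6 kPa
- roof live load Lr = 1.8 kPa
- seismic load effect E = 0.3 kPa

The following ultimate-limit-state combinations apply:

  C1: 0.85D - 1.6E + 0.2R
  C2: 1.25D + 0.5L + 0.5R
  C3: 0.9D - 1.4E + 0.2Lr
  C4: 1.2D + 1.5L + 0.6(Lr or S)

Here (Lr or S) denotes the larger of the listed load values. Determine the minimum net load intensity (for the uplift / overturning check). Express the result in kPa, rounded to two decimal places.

4.24 kPa

(Lr or S) → S = 3.7 kPa.
C1: 0.85(4.8) - 1.6(0.3) + 0.2(3.2) = 4.08 - 0.48 + 0.64 = 4.24
C2: 1.25(4.8) + 0.5(5.6) + 0.5(3.2) = 6.00 + 2.80 + 1.60 = 10.40
C3: 0.9(4.8) - 1.4(0.3) + 0.2(1.8) = 4.32 - 0.42 + 0.36 = 4.26
C4: 1.2(4.8) + 1.5(5.6) + 0.6(3.7) = 5.76 + 8.40 + 2.22 = 16.38
Combination 1 gives the minimum: 4.24 kPa.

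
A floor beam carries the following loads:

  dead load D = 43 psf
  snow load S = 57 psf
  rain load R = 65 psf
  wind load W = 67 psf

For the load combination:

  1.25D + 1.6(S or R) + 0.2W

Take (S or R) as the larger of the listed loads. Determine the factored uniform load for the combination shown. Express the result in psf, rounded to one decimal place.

171.2 psf

(S or R) → R = 65 psf.
1.25(43) + 1.6(65) + 0.2(67) = 53.8 + 104.0 + 13.4 = 171.2
q_u = 171.2 psf.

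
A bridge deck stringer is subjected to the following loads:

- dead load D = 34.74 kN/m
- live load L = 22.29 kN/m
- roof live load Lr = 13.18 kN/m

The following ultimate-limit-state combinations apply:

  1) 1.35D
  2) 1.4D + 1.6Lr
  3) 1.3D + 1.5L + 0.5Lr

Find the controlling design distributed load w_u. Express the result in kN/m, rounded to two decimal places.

85.19 kN/m

1) 1.35(34.74) = 46.90
2) 1.4(34.74) + 1.6(13.18) = 69.72
3) 1.3(34.74) + 1.5(22.29) + 0.5(13.18) = 45.16 + 33.44 + 6.59 = 85.19
The controlling combination is 3, giving 85.19 kN/m.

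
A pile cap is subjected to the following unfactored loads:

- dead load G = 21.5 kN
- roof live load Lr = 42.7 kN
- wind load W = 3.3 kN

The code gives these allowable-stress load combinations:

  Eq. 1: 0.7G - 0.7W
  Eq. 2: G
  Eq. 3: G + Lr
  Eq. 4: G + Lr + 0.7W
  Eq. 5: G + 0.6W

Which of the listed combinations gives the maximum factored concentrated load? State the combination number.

Eq. 1: 0.7(21.5) - 0.7(3.3) = 15.05 - 2.31 = 12.74
Eq. 2: 1.0(21.5) = 21.50
Eq. 3: 1.0(21.5) + 1.0(42.7) = 21.50 + 42.70 = 64.20
Eq. 4: 1.0(21.5) + 1.0(42.7) + 0.7(3.3) = 21.50 + 42.70 + 2.31 = 66.51
Eq. 5: 1.0(21.5) + 0.6(3.3) = 21.50 + 1.98 = 23.48
The largest value is 66.51 kN from combination 4.

Combination 4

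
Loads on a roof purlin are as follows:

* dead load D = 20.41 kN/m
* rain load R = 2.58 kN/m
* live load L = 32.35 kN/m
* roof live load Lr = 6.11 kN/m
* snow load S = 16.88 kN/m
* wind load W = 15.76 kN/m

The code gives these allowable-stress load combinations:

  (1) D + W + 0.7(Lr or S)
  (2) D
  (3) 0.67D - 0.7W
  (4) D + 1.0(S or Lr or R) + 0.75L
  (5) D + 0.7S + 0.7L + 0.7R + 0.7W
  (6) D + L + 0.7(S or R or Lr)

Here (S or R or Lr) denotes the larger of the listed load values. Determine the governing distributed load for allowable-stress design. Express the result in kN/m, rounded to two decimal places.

67.71 kN/m

(Lr or S) → S = 16.88 kN/m; (S or Lr or R) → S = 16.88 kN/m; (S or R or Lr) → S = 16.88 kN/m.
(1) 1.0(20.41) + 1.0(15.76) + 0.7(16.88) = 20.41 + 15.76 + 11.82 = 47.99
(2) 1.0(20.41) = 20.41
(3) 0.67(20.41) - 0.7(15.76) = 13.67 - 11.03 = 2.64
(4) 1.0(20.41) + 1.0(16.88) + 0.75(32.35) = 20.41 + 16.88 + 24.26 = 61.55
(5) 1.0(20.41) + 0.7(16.88) + 0.7(32.35) + 0.7(2.58) + 0.7(15.76) = 67.71
(6) 1.0(20.41) + 1.0(32.35) + 0.7(16.88) = 20.41 + 32.35 + 11.82 = 64.58
Combination 5 governs: w = 67.71 kN/m.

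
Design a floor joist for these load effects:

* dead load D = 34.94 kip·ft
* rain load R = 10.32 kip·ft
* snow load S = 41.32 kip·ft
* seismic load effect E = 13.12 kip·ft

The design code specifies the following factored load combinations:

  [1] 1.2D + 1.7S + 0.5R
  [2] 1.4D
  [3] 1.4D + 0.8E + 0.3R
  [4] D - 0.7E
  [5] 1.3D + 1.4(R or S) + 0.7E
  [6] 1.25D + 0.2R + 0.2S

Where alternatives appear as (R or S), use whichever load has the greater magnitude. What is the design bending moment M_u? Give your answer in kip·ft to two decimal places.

117.33 kip·ft

(R or S) → S = 41.32 kip·ft.
[1] 1.2(34.94) + 1.7(41.32) + 0.5(10.32) = 41.93 + 70.24 + 5.16 = 117.33
[2] 1.4(34.94) = 48.92
[3] 1.4(34.94) + 0.8(13.12) + 0.3(10.32) = 62.51
[4] 1.0(34.94) - 0.7(13.12) = 34.94 - 9.18 = 25.76
[5] 1.3(34.94) + 1.4(41.32) + 0.7(13.12) = 45.42 + 57.85 + 9.18 = 112.45
[6] 1.25(34.94) + 0.2(10.32) + 0.2(41.32) = 43.68 + 2.06 + 8.26 = 54.00
The controlling combination is 1, giving 117.33 kip·ft.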